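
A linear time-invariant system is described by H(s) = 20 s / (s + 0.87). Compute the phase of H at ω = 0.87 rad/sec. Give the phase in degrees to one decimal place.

45.0°

∠(j0.87) = 90.00°
∠(j0.87 + 0.87) = arctan(0.87/0.87) = 45.00°
∠H(j0.87) = 90.00° − 45.00° = 45.00°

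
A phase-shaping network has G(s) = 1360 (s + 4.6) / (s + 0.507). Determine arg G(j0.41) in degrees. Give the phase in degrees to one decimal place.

∠(j0.41 + 4.6) = arctan(0.41/4.6) = 5.09°
∠(j0.41 + 0.507) = arctan(0.41/0.507) = 38.96°
∠G(j0.41) = 5.09° − 38.96° = -33.87°

-33.9°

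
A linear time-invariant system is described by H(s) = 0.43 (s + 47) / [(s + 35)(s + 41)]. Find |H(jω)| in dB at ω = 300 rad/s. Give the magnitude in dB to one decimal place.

-56.9 dB

|j300 + 47| = √(300² + 47²) = 303.7
|j300 + 35| = √(300² + 35²) = 302
|j300 + 41| = √(300² + 41²) = 302.8
|H(j300)| = 0.43 × 303.7 / (302 × 302.8) = 0.0014278
20 log₁₀(0.0014278) = -56.91 dB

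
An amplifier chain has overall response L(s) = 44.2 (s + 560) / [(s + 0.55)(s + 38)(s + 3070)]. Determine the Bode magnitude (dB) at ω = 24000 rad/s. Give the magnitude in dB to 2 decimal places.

-142.37 dB

|j24000 + 560| = √(24000² + 560²) = 2.401e+04
|j24000 + 0.55| = √(24000² + 0.55²) = 2.4e+04
|j24000 + 38| = √(24000² + 38²) = 2.4e+04
|j24000 + 3070| = √(24000² + 3070²) = 2.42e+04
|L(j24000)| = 44.2 × 2.401e+04 / (2.4e+04 × 2.4e+04 × 2.42e+04) = 7.6137e-08
20 log₁₀(7.6137e-08) = -142.368 dB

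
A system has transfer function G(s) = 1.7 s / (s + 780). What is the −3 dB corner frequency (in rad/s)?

For a single-pole high-pass, the −3 dB point is at the pole: ω = 780 rad/s.

780 rad/s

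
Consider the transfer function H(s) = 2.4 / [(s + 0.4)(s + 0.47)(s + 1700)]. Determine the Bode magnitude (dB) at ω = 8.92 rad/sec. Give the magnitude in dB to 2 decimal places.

|j8.92 + 0.4| = √(8.92² + 0.4²) = 8.929
|j8.92 + 0.47| = √(8.92² + 0.47²) = 8.932
|j8.92 + 1700| = √(8.92² + 1700²) = 1700
|H(j8.92)| = 2.4 / (8.929 × 8.932 × 1700) = 1.7701e-05
20 log₁₀(1.7701e-05) = -95.040 dB

-95.04 dB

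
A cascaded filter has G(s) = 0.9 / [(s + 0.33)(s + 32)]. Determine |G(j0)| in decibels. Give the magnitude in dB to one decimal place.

-21.4 dB

G(0) = 0.9 / (0.33 × 32) = 0.085227
20 log₁₀(0.085227) = -21.39 dB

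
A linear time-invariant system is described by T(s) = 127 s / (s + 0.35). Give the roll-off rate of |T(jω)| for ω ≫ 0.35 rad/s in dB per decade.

With 1 zero and 1 pole, the high-frequency asymptotic slope is 20 × (1 − 1) = 0 dB/decade.

0 dB/decade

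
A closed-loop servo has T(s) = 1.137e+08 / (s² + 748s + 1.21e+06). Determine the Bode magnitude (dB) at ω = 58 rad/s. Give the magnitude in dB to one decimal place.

|(j58)² + 748(j58) + 1.21e+06| = |1.2066e+06 + j43384| = 1.207e+06
|T(j58)| = 1.137e+08 / 1.207e+06 = 94.168
20 log₁₀(94.168) = 39.48 dB

39.5 dB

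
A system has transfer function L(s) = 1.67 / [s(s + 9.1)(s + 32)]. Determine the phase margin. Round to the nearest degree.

Gain crossover: |L(jω)| = 1 at ω ≈ 0.00573 rad/sec.
∠L(j0.00573) = −90° − arctan(0.00573/9.1) − arctan(0.00573/32) ≈ -90.05°
PM = 180° + (-90.05°) = 89.95°

90°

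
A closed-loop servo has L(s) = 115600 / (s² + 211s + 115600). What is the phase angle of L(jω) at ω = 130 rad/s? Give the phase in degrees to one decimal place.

-15.5°

∠[(j130)² + 211(j130) + 115600] = ∠[98700 + j27430] = 15.53°
∠L(j130) = −15.53° = -15.53°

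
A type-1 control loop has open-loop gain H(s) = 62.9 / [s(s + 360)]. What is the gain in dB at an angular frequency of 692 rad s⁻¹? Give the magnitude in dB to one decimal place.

-78.7 dB

|j692 + 360| = √(692² + 360²) = 780
|j692| = 692
|H(j692)| = 62.9 / (780 × 692) = 0.00011653
20 log₁₀(0.00011653) = -78.67 dB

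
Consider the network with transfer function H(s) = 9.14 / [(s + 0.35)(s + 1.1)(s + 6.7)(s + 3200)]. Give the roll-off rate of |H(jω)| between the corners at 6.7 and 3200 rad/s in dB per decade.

In this band the factors already past their corner are: pole at 0.35, pole at 1.1, pole at 6.7; net slope = -60 dB/decade.

-60 dB/decade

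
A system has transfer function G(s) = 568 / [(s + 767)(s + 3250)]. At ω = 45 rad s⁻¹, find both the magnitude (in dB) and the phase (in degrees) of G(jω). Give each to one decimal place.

|j45 + 767| = √(45² + 767²) = 768.3
|j45 + 3250| = √(45² + 3250²) = 3250
|G(j45)| = 568 / (768.3 × 3250) = 0.00022745
20 log₁₀(0.00022745) = -72.86 dB
∠(j45 + 767) = arctan(45/767) = 3.36°
∠(j45 + 3250) = arctan(45/3250) = 0.79°
∠G(j45) = − (3.36° + 0.79°) = -4.15°

|G| = -72.9 dB, ∠G = -4.2°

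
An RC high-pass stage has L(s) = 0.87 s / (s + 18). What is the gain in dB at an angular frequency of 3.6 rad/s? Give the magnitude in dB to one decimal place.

|j3.6| = 3.6
|j3.6 + 18| = √(3.6² + 18²) = 18.36
|L(j3.6)| = 0.87 × 3.6 / 18.36 = 0.17062
20 log₁₀(0.17062) = -15.36 dB

-15.4 dB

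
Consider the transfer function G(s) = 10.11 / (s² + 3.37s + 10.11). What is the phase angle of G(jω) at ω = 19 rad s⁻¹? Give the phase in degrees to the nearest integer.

-170°

∠[(j19)² + 3.37(j19) + 10.11] = ∠[-350.89 + j64.03] = 169.66°
∠G(j19) = −169.66° = -169.66°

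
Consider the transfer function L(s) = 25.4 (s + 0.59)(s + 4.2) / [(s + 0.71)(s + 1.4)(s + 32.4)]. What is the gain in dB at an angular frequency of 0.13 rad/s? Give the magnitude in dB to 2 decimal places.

5.85 dB

|j0.13 + 0.59| = √(0.13² + 0.59²) = 0.6042
|j0.13 + 4.2| = √(0.13² + 4.2²) = 4.202
|j0.13 + 0.71| = √(0.13² + 0.71²) = 0.7218
|j0.13 + 1.4| = √(0.13² + 1.4²) = 1.406
|j0.13 + 32.4| = √(0.13² + 32.4²) = 32.4
|L(j0.13)| = 25.4 × 0.6042 × 4.202 / (0.7218 × 1.406 × 32.4) = 1.961
20 log₁₀(1.961) = 5.850 dB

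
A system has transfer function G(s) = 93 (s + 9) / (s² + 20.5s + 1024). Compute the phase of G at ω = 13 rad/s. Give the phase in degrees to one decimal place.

∠(j13 + 9) = arctan(13/9) = 55.30°
∠[(j13)² + 20.5(j13) + 1024] = ∠[855 + j266.5] = 17.31°
∠G(j13) = 55.30° − 17.31° = 37.99°

38.0 deg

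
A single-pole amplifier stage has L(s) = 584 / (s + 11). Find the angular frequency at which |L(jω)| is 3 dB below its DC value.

11 rad/s

For a single-pole low-pass, the −3 dB point is at the pole: ω = 11 rad/s.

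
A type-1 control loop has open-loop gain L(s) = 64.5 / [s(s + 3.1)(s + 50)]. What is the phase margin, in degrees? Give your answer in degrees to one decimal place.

81.9°

Gain crossover: |L(jω)| = 1 at ω ≈ 0.412 rad/s.
∠L(j0.412) = −90° − arctan(0.412/3.1) − arctan(0.412/50) ≈ -98.05°
PM = 180° + (-98.05°) = 81.95°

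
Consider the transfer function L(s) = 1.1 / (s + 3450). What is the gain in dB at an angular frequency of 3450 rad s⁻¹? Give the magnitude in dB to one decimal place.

-72.9 dB

|j3450 + 3450| = √(3450² + 3450²) = 4879
|L(j3450)| = 1.1 / 4879 = 0.00022545
20 log₁₀(0.00022545) = -72.94 dB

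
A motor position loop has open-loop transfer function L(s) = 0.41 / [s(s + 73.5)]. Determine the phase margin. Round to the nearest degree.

Gain crossover: |L(jω)| = 1 at ω ≈ 0.00558 rad s⁻¹.
∠L(j0.00558) = −90° − arctan(0.00558/73.5) ≈ -90.00°
PM = 180° + (-90.00°) = 90.00°

90°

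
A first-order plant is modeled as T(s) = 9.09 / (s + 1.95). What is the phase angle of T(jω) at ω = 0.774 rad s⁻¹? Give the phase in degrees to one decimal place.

-21.6 deg

∠(j0.774 + 1.95) = arctan(0.774/1.95) = 21.65°
∠T(j0.774) = −21.65° = -21.65°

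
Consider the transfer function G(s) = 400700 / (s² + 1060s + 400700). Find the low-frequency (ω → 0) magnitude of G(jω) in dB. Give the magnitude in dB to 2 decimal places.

G(0) = 400700 / 400700 = 1
20 log₁₀(1) = 0.000 dB

0.00 dB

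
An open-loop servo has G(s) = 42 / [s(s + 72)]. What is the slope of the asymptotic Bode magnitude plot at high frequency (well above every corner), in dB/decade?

-40 dB/decade

With 0 zeros and 2 poles, the high-frequency asymptotic slope is 20 × (0 − 2) = -40 dB/decade.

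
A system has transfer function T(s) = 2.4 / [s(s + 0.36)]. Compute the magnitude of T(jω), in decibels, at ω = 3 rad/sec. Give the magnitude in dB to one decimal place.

|j3 + 0.36| = √(3² + 0.36²) = 3.022
|j3| = 3
|T(j3)| = 2.4 / (3.022 × 3) = 0.26477
20 log₁₀(0.26477) = -11.54 dB

-11.5 dB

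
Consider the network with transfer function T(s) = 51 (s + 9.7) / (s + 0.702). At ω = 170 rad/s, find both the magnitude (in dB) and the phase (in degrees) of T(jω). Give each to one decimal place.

|j170 + 9.7| = √(170² + 9.7²) = 170.3
|j170 + 0.702| = √(170² + 0.702²) = 170
|T(j170)| = 51 × 170.3 / 170 = 51.083
20 log₁₀(51.083) = 34.17 dB
∠(j170 + 9.7) = arctan(170/9.7) = 86.73°
∠(j170 + 0.702) = arctan(170/0.702) = 89.76°
∠T(j170) = 86.73° − 89.76° = -3.03°

|T| = 34.2 dB, ∠T = -3.0°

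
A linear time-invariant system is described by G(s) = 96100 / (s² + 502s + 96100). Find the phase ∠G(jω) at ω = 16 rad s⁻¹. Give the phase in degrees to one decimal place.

∠[(j16)² + 502(j16) + 96100] = ∠[95844 + j8032] = 4.79°
∠G(j16) = −4.79° = -4.79°

-4.8°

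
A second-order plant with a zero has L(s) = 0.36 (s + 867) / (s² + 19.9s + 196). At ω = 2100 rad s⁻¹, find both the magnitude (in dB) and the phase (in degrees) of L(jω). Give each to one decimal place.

|L| = -74.6 dB, ∠L = -111.9°

|j2100 + 867| = √(2100² + 867²) = 2272
|(j2100)² + 19.9(j2100) + 196| = |-4.4098e+06 + j41790| = 4.41e+06
|L(j2100)| = 0.36 × 2272 / 4.41e+06 = 0.00018546
20 log₁₀(0.00018546) = -74.63 dB
∠(j2100 + 867) = arctan(2100/867) = 67.57°
∠[(j2100)² + 19.9(j2100) + 196] = ∠[-4.4098e+06 + j41790] = 179.46°
∠L(j2100) = 67.57° − 179.46° = -111.89°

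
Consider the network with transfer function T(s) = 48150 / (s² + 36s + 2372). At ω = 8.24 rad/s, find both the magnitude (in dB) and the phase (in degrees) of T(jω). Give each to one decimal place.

|(j8.24)² + 36(j8.24) + 2372| = |2304.1 + j296.64| = 2323
|T(j8.24)| = 48150 / 2323 = 20.726
20 log₁₀(20.726) = 26.33 dB
∠[(j8.24)² + 36(j8.24) + 2372] = ∠[2304.1 + j296.64] = 7.34°
∠T(j8.24) = −7.34° = -7.34°

|T| = 26.3 dB, ∠T = -7.3°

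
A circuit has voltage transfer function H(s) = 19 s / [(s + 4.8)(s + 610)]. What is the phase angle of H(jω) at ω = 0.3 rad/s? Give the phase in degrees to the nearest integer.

∠(j0.3) = 90.00°
∠(j0.3 + 4.8) = arctan(0.3/4.8) = 3.58°
∠(j0.3 + 610) = arctan(0.3/610) = 0.03°
∠H(j0.3) = 90.00° − (3.58° + 0.03°) = 86.40°

86 deg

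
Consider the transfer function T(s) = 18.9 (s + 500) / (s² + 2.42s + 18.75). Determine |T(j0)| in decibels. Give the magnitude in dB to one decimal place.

T(0) = 18.9 × 500 / 18.75 = 504
20 log₁₀(504) = 54.05 dB

54.0 dB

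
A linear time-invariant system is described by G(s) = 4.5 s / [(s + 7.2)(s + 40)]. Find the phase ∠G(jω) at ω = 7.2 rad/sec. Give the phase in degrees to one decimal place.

34.8°

∠(j7.2) = 90.00°
∠(j7.2 + 7.2) = arctan(7.2/7.2) = 45.00°
∠(j7.2 + 40) = arctan(7.2/40) = 10.20°
∠G(j7.2) = 90.00° − (45.00° + 10.20°) = 34.80°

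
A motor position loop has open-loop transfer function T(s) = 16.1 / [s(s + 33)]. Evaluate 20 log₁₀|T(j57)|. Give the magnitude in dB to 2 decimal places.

-47.35 dB

|j57 + 33| = √(57² + 33²) = 65.86
|j57| = 57
|T(j57)| = 16.1 / (65.86 × 57) = 0.0042885
20 log₁₀(0.0042885) = -47.354 dB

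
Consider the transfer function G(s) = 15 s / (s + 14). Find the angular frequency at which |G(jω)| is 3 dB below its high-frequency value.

14 rad s⁻¹

For a single-pole high-pass, the −3 dB point is at the pole: ω = 14 rad s⁻¹.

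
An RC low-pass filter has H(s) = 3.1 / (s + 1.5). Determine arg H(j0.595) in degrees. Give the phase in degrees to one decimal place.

-21.6°

∠(j0.595 + 1.5) = arctan(0.595/1.5) = 21.64°
∠H(j0.595) = −21.64° = -21.64°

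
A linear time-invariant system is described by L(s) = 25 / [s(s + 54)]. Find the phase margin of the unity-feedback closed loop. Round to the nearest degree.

Gain crossover: |L(jω)| = 1 at ω ≈ 0.463 rad/s.
∠L(j0.463) = −90° − arctan(0.463/54) ≈ -90.49°
PM = 180° + (-90.49°) = 89.51°

90 deg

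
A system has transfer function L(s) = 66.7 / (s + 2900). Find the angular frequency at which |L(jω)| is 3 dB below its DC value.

For a single-pole low-pass, the −3 dB point is at the pole: ω = 2900 rad/s.

2900 rad/s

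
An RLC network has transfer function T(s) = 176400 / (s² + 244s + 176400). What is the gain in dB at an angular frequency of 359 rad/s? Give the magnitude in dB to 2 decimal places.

4.96 dB

|(j359)² + 244(j359) + 176400| = |47519 + j87596| = 9.965e+04
|T(j359)| = 176400 / 9.965e+04 = 1.7701
20 log₁₀(1.7701) = 4.960 dB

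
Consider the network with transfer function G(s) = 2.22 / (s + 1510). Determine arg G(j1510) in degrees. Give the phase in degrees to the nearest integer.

-45 deg

∠(j1510 + 1510) = arctan(1510/1510) = 45.00°
∠G(j1510) = −45.00° = -45.00°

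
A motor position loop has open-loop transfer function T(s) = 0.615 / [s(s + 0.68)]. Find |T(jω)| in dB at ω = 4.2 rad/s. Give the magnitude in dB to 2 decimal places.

|j4.2 + 0.68| = √(4.2² + 0.68²) = 4.255
|j4.2| = 4.2
|T(j4.2)| = 0.615 / (4.255 × 4.2) = 0.034416
20 log₁₀(0.034416) = -29.265 dB

-29.26 dB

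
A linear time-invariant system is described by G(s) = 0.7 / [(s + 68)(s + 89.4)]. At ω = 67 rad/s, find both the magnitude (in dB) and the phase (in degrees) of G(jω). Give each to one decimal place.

|j67 + 68| = √(67² + 68²) = 95.46
|j67 + 89.4| = √(67² + 89.4²) = 111.7
|G(j67)| = 0.7 / (95.46 × 111.7) = 6.5635e-05
20 log₁₀(6.5635e-05) = -83.66 dB
∠(j67 + 68) = arctan(67/68) = 44.58°
∠(j67 + 89.4) = arctan(67/89.4) = 36.85°
∠G(j67) = − (44.58° + 36.85°) = -81.42°

|G| = -83.7 dB, ∠G = -81.4°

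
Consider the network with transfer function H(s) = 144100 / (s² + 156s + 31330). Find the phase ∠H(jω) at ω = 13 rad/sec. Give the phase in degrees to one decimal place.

∠[(j13)² + 156(j13) + 31330] = ∠[31161 + j2028] = 3.72°
∠H(j13) = −3.72° = -3.72°

-3.7°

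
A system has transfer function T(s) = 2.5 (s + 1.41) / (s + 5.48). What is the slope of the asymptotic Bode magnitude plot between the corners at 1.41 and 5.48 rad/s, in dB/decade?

In this band the factors already past their corner are: zero at 1.41; net slope = 20 dB/decade.

20 dB/decade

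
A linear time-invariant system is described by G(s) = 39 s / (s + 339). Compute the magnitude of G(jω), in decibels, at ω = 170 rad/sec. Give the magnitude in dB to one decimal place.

24.9 dB

|j170| = 170
|j170 + 339| = √(170² + 339²) = 379.2
|G(j170)| = 39 × 170 / 379.2 = 17.482
20 log₁₀(17.482) = 24.85 dB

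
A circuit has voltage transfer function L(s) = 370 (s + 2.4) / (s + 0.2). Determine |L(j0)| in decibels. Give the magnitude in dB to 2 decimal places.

L(0) = 370 × 2.4 / 0.2 = 4440
20 log₁₀(4440) = 72.948 dB

72.95 dB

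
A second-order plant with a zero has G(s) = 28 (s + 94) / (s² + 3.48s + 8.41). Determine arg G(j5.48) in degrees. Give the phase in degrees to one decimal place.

∠(j5.48 + 94) = arctan(5.48/94) = 3.34°
∠[(j5.48)² + 3.48(j5.48) + 8.41] = ∠[-21.62 + j19.07] = 138.59°
∠G(j5.48) = 3.34° − 138.59° = -135.25°

-135.2 deg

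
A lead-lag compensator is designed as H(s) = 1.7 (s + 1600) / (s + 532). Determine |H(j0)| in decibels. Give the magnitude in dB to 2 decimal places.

14.17 dB

H(0) = 1.7 × 1600 / 532 = 5.1128
20 log₁₀(5.1128) = 14.173 dB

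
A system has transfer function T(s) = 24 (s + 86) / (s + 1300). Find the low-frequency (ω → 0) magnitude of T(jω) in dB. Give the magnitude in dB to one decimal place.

4.0 dB

T(0) = 24 × 86 / 1300 = 1.5877
20 log₁₀(1.5877) = 4.02 dB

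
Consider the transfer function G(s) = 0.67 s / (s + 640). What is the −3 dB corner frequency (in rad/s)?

For a single-pole high-pass, the −3 dB point is at the pole: ω = 640 rad/s.

640 rad/s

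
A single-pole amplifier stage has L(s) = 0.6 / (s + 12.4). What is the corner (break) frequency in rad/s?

12.4 rad/s

The single real pole at s = −12.4 gives a corner at ω = 12.4 rad/s.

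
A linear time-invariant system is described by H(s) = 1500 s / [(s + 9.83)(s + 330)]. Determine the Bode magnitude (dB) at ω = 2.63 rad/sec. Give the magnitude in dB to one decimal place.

1.4 dB

|j2.63| = 2.63
|j2.63 + 9.83| = √(2.63² + 9.83²) = 10.18
|j2.63 + 330| = √(2.63² + 330²) = 330
|H(j2.63)| = 1500 × 2.63 / (10.18 × 330) = 1.1748
20 log₁₀(1.1748) = 1.40 dB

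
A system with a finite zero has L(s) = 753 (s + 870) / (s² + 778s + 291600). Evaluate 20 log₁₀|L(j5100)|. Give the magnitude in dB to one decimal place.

|j5100 + 870| = √(5100² + 870²) = 5174
|(j5100)² + 778(j5100) + 291600| = |-2.5718e+07 + j3.9678e+06| = 2.602e+07
|L(j5100)| = 753 × 5174 / 2.602e+07 = 0.14971
20 log₁₀(0.14971) = -16.50 dB

-16.5 dB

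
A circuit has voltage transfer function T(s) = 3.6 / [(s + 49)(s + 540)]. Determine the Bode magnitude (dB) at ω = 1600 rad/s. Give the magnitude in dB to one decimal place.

|j1600 + 49| = √(1600² + 49²) = 1601
|j1600 + 540| = √(1600² + 540²) = 1689
|T(j1600)| = 3.6 / (1601 × 1689) = 1.3318e-06
20 log₁₀(1.3318e-06) = -117.51 dB

-117.5 dB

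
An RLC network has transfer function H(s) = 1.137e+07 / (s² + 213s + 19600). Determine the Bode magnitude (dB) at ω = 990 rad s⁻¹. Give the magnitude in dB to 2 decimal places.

|(j990)² + 213(j990) + 19600| = |-9.605e+05 + j2.1087e+05| = 9.834e+05
|H(j990)| = 1.137e+07 / 9.834e+05 = 11.562
20 log₁₀(11.562) = 21.261 dB

21.26 dB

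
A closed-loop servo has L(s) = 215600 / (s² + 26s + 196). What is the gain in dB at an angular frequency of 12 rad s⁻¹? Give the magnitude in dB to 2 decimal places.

56.67 dB

|(j12)² + 26(j12) + 196| = |52 + j312| = 316.3
|L(j12)| = 215600 / 316.3 = 681.62
20 log₁₀(681.62) = 56.671 dB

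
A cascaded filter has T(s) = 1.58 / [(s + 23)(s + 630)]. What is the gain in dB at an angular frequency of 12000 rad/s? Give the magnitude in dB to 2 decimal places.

-159.21 dB

|j12000 + 23| = √(12000² + 23²) = 1.2e+04
|j12000 + 630| = √(12000² + 630²) = 1.202e+04
|T(j12000)| = 1.58 / (1.2e+04 × 1.202e+04) = 1.0957e-08
20 log₁₀(1.0957e-08) = -159.206 dB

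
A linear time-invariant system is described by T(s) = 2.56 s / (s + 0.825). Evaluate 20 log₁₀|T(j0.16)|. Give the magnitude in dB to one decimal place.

|j0.16| = 0.16
|j0.16 + 0.825| = √(0.16² + 0.825²) = 0.8404
|T(j0.16)| = 2.56 × 0.16 / 0.8404 = 0.4874
20 log₁₀(0.4874) = -6.24 dB

-6.2 dB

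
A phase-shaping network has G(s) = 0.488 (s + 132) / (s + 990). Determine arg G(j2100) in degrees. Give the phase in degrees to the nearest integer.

22 deg

∠(j2100 + 132) = arctan(2100/132) = 86.40°
∠(j2100 + 990) = arctan(2100/990) = 64.76°
∠G(j2100) = 86.40° − 64.76° = 21.64°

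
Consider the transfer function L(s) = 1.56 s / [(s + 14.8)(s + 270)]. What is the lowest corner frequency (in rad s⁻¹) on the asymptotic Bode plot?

14.8 rad s⁻¹

Break frequencies occur at each pole and zero magnitude: 14.8 rad s⁻¹, 270 rad s⁻¹.
The lowest is 14.8 rad s⁻¹.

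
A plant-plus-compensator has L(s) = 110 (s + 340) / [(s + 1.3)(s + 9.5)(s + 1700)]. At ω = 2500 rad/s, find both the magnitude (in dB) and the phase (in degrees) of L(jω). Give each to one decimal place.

|j2500 + 340| = √(2500² + 340²) = 2523
|j2500 + 1.3| = √(2500² + 1.3²) = 2500
|j2500 + 9.5| = √(2500² + 9.5²) = 2500
|j2500 + 1700| = √(2500² + 1700²) = 3023
|L(j2500)| = 110 × 2523 / (2500 × 2500 × 3023) = 1.4688e-05
20 log₁₀(1.4688e-05) = -96.66 dB
∠(j2500 + 340) = arctan(2500/340) = 82.26°
∠(j2500 + 1.3) = arctan(2500/1.3) = 89.97°
∠(j2500 + 9.5) = arctan(2500/9.5) = 89.78°
∠(j2500 + 1700) = arctan(2500/1700) = 55.78°
∠L(j2500) = 82.26° − (89.97° + 89.78° + 55.78°) = -153.28°

|L| = -96.7 dB, ∠L = -153.3°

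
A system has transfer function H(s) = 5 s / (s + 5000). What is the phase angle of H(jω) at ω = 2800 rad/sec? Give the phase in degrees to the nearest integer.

61°

∠(j2800) = 90.00°
∠(j2800 + 5000) = arctan(2800/5000) = 29.25°
∠H(j2800) = 90.00° − 29.25° = 60.75°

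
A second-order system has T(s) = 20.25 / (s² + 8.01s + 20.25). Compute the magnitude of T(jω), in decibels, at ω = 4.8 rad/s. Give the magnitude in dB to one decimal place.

-5.6 dB

|(j4.8)² + 8.01(j4.8) + 20.25| = |-2.79 + j38.448| = 38.55
|T(j4.8)| = 20.25 / 38.55 = 0.5253
20 log₁₀(0.5253) = -5.59 dB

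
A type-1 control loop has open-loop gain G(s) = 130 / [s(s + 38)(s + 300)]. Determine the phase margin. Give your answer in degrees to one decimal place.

Gain crossover: |G(jω)| = 1 at ω ≈ 0.0114 rad s⁻¹.
∠G(j0.0114) = −90° − arctan(0.0114/38) − arctan(0.0114/300) ≈ -90.02°
PM = 180° + (-90.02°) = 89.98°

90.0°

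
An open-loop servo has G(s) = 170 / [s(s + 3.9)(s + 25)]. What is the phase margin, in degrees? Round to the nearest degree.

64°

Gain crossover: |G(jω)| = 1 at ω ≈ 1.61 rad/sec.
∠G(j1.61) = −90° − arctan(1.61/3.9) − arctan(1.61/25) ≈ -116.10°
PM = 180° + (-116.10°) = 63.90°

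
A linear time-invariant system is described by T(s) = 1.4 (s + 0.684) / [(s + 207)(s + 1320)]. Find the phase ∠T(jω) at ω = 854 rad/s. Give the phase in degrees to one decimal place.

∠(j854 + 0.684) = arctan(854/0.684) = 89.95°
∠(j854 + 207) = arctan(854/207) = 76.37°
∠(j854 + 1320) = arctan(854/1320) = 32.90°
∠T(j854) = 89.95° − (76.37° + 32.90°) = -19.32°

-19.3°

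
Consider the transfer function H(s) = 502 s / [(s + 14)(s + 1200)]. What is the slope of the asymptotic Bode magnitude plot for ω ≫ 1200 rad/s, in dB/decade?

With 1 zero and 2 poles, the high-frequency asymptotic slope is 20 × (1 − 2) = -20 dB/decade.

-20 dB/decade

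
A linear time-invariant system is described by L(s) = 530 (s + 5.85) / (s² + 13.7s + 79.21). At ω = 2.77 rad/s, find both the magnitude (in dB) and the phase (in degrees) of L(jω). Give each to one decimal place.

|L| = 32.5 dB, ∠L = -2.6 deg

|j2.77 + 5.85| = √(2.77² + 5.85²) = 6.473
|(j2.77)² + 13.7(j2.77) + 79.21| = |71.537 + j37.949| = 80.98
|L(j2.77)| = 530 × 6.473 / 80.98 = 42.363
20 log₁₀(42.363) = 32.54 dB
∠(j2.77 + 5.85) = arctan(2.77/5.85) = 25.34°
∠[(j2.77)² + 13.7(j2.77) + 79.21] = ∠[71.537 + j37.949] = 27.95°
∠L(j2.77) = 25.34° − 27.95° = -2.61°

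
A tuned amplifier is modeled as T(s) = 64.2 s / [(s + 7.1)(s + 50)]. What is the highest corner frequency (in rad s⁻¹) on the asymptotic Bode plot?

50 rad s⁻¹

Break frequencies occur at each pole and zero magnitude: 7.1 rad s⁻¹, 50 rad s⁻¹.
The highest is 50 rad s⁻¹.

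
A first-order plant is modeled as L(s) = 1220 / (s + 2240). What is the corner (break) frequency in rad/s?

2240 rad/s

The single real pole at s = −2240 gives a corner at ω = 2240 rad/s.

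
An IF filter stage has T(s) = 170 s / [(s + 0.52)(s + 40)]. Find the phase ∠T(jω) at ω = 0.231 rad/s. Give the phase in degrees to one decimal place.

65.7°

∠(j0.231) = 90.00°
∠(j0.231 + 0.52) = arctan(0.231/0.52) = 23.95°
∠(j0.231 + 40) = arctan(0.231/40) = 0.33°
∠T(j0.231) = 90.00° − (23.95° + 0.33°) = 65.72°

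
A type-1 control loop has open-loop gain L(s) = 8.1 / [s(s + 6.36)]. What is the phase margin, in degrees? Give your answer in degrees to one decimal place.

78.9°

Gain crossover: |L(jω)| = 1 at ω ≈ 1.25 rad/s.
∠L(j1.25) = −90° − arctan(1.25/6.36) ≈ -101.12°
PM = 180° + (-101.12°) = 78.88°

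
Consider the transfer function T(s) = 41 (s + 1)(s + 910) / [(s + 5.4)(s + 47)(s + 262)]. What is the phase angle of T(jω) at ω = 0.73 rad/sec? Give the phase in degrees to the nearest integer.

27 deg

∠(j0.73 + 1) = arctan(0.73/1) = 36.13°
∠(j0.73 + 910) = arctan(0.73/910) = 0.05°
∠(j0.73 + 5.4) = arctan(0.73/5.4) = 7.70°
∠(j0.73 + 47) = arctan(0.73/47) = 0.89°
∠(j0.73 + 262) = arctan(0.73/262) = 0.16°
∠T(j0.73) = 36.13° + 0.05° − (7.70° + 0.89° + 0.16°) = 27.43°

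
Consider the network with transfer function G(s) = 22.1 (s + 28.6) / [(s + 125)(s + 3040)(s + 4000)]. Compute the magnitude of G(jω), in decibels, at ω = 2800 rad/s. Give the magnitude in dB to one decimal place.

|j2800 + 28.6| = √(2800² + 28.6²) = 2800
|j2800 + 125| = √(2800² + 125²) = 2803
|j2800 + 3040| = √(2800² + 3040²) = 4133
|j2800 + 4000| = √(2800² + 4000²) = 4883
|G(j2800)| = 22.1 × 2800 / (2803 × 4133 × 4883) = 1.0941e-06
20 log₁₀(1.0941e-06) = -119.22 dB

-119.2 dB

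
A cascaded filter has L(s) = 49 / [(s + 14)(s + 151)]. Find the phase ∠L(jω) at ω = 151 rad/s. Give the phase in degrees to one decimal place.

-129.7°

∠(j151 + 14) = arctan(151/14) = 84.70°
∠(j151 + 151) = arctan(151/151) = 45.00°
∠L(j151) = − (84.70° + 45.00°) = -129.70°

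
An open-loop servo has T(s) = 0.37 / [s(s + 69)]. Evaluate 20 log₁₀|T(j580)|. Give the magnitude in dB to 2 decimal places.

-119.23 dB

|j580 + 69| = √(580² + 69²) = 584.1
|j580| = 580
|T(j580)| = 0.37 / (584.1 × 580) = 1.0922e-06
20 log₁₀(1.0922e-06) = -119.234 dB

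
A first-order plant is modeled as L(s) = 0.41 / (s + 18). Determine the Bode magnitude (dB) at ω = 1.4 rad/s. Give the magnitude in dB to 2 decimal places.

-32.88 dB

|j1.4 + 18| = √(1.4² + 18²) = 18.05
|L(j1.4)| = 0.41 / 18.05 = 0.022709
20 log₁₀(0.022709) = -32.876 dB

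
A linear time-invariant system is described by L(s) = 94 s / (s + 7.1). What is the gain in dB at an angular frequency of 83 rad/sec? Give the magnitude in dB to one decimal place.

39.4 dB

|j83| = 83
|j83 + 7.1| = √(83² + 7.1²) = 83.3
|L(j83)| = 94 × 83 / 83.3 = 93.658
20 log₁₀(93.658) = 39.43 dB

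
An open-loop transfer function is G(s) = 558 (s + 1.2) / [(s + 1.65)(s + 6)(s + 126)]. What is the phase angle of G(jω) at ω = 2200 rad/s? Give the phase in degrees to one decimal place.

∠(j2200 + 1.2) = arctan(2200/1.2) = 89.97°
∠(j2200 + 1.65) = arctan(2200/1.65) = 89.96°
∠(j2200 + 6) = arctan(2200/6) = 89.84°
∠(j2200 + 126) = arctan(2200/126) = 86.72°
∠G(j2200) = 89.97° − (89.96° + 89.84° + 86.72°) = -176.55°

-176.6 deg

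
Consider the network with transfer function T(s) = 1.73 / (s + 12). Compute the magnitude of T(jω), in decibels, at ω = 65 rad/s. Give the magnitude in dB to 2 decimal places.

|j65 + 12| = √(65² + 12²) = 66.1
|T(j65)| = 1.73 / 66.1 = 0.026173
20 log₁₀(0.026173) = -31.643 dB

-31.64 dB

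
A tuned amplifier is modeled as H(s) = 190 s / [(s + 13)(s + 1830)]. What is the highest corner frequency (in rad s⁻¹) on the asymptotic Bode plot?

Break frequencies occur at each pole and zero magnitude: 13 rad s⁻¹, 1830 rad s⁻¹.
The highest is 1830 rad s⁻¹.

1830 rad s⁻¹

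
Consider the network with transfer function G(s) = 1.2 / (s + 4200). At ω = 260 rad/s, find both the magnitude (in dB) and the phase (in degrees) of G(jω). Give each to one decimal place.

|G| = -70.9 dB, ∠G = -3.5°

|j260 + 4200| = √(260² + 4200²) = 4208
|G(j260)| = 1.2 / 4208 = 0.00028517
20 log₁₀(0.00028517) = -70.90 dB
∠(j260 + 4200) = arctan(260/4200) = 3.54°
∠G(j260) = −3.54° = -3.54°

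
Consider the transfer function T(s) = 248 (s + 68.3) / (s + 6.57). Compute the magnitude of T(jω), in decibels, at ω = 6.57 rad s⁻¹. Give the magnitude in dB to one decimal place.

|j6.57 + 68.3| = √(6.57² + 68.3²) = 68.62
|j6.57 + 6.57| = √(6.57² + 6.57²) = 9.291
|T(j6.57)| = 248 × 68.62 / 9.291 = 1831.4
20 log₁₀(1831.4) = 65.26 dB

65.3 dB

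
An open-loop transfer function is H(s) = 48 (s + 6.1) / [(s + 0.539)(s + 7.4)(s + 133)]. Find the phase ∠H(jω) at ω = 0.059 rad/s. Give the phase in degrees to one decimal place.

-6.2°

∠(j0.059 + 6.1) = arctan(0.059/6.1) = 0.55°
∠(j0.059 + 0.539) = arctan(0.059/0.539) = 6.25°
∠(j0.059 + 7.4) = arctan(0.059/7.4) = 0.46°
∠(j0.059 + 133) = arctan(0.059/133) = 0.03°
∠H(j0.059) = 0.55° − (6.25° + 0.46° + 0.03°) = -6.17°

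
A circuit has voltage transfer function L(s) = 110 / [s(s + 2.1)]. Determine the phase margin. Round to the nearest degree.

Gain crossover: |L(jω)| = 1 at ω ≈ 10.4 rad/s.
∠L(j10.4) = −90° − arctan(10.4/2.1) ≈ -168.57°
PM = 180° + (-168.57°) = 11.43°

11 deg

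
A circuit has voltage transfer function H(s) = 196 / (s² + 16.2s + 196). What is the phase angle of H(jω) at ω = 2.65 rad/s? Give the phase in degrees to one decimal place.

-12.8°

∠[(j2.65)² + 16.2(j2.65) + 196] = ∠[188.98 + j42.93] = 12.80°
∠H(j2.65) = −12.80° = -12.80°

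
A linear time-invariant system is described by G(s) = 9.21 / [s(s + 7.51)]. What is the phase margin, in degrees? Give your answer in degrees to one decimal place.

80.8 deg

Gain crossover: |G(jω)| = 1 at ω ≈ 1.21 rad s⁻¹.
∠G(j1.21) = −90° − arctan(1.21/7.51) ≈ -99.16°
PM = 180° + (-99.16°) = 80.84°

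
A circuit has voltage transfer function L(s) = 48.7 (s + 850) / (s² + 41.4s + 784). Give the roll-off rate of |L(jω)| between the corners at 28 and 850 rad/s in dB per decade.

In this band the factors already past their corner are: complex pole pair at ωₙ ≈ 28; net slope = -40 dB/decade.

-40 dB/decade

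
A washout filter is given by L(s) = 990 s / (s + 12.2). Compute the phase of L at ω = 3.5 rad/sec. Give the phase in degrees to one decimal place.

∠(j3.5) = 90.00°
∠(j3.5 + 12.2) = arctan(3.5/12.2) = 16.01°
∠L(j3.5) = 90.00° − 16.01° = 73.99°

74.0°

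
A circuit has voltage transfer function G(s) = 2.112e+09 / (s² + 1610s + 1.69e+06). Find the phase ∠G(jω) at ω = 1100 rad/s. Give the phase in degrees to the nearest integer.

∠[(j1100)² + 1610(j1100) + 1.69e+06] = ∠[4.8e+05 + j1.771e+06] = 74.84°
∠G(j1100) = −74.84° = -74.84°

-75°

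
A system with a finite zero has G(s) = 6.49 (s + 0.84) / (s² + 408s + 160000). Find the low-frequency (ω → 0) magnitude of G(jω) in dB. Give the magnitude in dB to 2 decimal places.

G(0) = 6.49 × 0.84 / 160000 = 3.4073e-05
20 log₁₀(3.4073e-05) = -89.352 dB

-89.35 dB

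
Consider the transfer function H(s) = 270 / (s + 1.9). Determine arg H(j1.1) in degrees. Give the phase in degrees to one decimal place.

-30.1°

∠(j1.1 + 1.9) = arctan(1.1/1.9) = 30.07°
∠H(j1.1) = −30.07° = -30.07°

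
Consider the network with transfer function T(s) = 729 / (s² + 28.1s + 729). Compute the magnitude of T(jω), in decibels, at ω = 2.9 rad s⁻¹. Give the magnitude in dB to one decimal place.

|(j2.9)² + 28.1(j2.9) + 729| = |720.59 + j81.49| = 725.2
|T(j2.9)| = 729 / 725.2 = 1.0053
20 log₁₀(1.0053) = 0.05 dB

0.0 dB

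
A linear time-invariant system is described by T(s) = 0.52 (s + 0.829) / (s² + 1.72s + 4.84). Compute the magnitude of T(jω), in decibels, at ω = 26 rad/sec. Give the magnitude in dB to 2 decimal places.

|j26 + 0.829| = √(26² + 0.829²) = 26.01
|(j26)² + 1.72(j26) + 4.84| = |-671.16 + j44.72| = 672.6
|T(j26)| = 0.52 × 26.01 / 672.6 = 0.02011
20 log₁₀(0.02011) = -33.932 dB

-33.93 dB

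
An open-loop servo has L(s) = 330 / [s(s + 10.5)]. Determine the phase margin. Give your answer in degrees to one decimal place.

Gain crossover: |L(jω)| = 1 at ω ≈ 16.7 rad/s.
∠L(j16.7) = −90° − arctan(16.7/10.5) ≈ -147.87°
PM = 180° + (-147.87°) = 32.13°

32.1°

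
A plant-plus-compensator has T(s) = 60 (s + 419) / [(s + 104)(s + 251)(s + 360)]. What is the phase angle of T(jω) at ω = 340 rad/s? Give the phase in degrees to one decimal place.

∠(j340 + 419) = arctan(340/419) = 39.06°
∠(j340 + 104) = arctan(340/104) = 72.99°
∠(j340 + 251) = arctan(340/251) = 53.56°
∠(j340 + 360) = arctan(340/360) = 43.36°
∠T(j340) = 39.06° − (72.99° + 53.56° + 43.36°) = -130.86°

-130.9°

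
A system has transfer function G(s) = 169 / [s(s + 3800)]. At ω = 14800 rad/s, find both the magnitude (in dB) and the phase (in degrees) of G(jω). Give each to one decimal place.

|G| = -122.5 dB, ∠G = -165.6°

|j14800 + 3800| = √(14800² + 3800²) = 1.528e+04
|j14800| = 1.48e+04
|G(j14800)| = 169 / (1.528e+04 × 1.48e+04) = 7.4731e-07
20 log₁₀(7.4731e-07) = -122.53 dB
∠(j14800 + 3800) = arctan(14800/3800) = 75.60°
∠(j14800) = 90.00°
∠G(j14800) = − (75.60° + 90.00°) = -165.60°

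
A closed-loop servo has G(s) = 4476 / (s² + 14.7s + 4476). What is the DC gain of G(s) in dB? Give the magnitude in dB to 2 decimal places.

0.00 dB

G(0) = 4476 / 4476 = 1
20 log₁₀(1) = 0.000 dB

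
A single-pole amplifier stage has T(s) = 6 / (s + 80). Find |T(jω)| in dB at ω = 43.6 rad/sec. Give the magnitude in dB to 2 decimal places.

|j43.6 + 80| = √(43.6² + 80²) = 91.11
|T(j43.6)| = 6 / 91.11 = 0.065855
20 log₁₀(0.065855) = -23.628 dB

-23.63 dB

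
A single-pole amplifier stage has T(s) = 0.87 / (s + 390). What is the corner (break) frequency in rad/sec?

The single real pole at s = −390 gives a corner at ω = 390 rad/sec.

390 rad/sec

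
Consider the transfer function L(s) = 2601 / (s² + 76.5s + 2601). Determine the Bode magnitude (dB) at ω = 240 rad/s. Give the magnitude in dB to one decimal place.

|(j240)² + 76.5(j240) + 2601| = |-54999 + j18360| = 5.798e+04
|L(j240)| = 2601 / 5.798e+04 = 0.044858
20 log₁₀(0.044858) = -26.96 dB

-27.0 dB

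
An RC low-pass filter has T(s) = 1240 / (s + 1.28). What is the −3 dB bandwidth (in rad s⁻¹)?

For a single-pole low-pass, the −3 dB point is at the pole: ω = 1.28 rad s⁻¹.

1.28 rad s⁻¹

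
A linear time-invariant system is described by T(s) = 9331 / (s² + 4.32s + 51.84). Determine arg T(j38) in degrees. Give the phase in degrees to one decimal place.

-173.3°

∠[(j38)² + 4.32(j38) + 51.84] = ∠[-1392.2 + j164.16] = 173.27°
∠T(j38) = −173.27° = -173.27°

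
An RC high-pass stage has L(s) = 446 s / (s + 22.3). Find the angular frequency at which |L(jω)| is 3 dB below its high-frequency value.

22.3 rad/s

For a single-pole high-pass, the −3 dB point is at the pole: ω = 22.3 rad/s.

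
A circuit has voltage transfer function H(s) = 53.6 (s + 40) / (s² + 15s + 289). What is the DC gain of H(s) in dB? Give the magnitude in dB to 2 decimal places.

H(0) = 53.6 × 40 / 289 = 7.4187
20 log₁₀(7.4187) = 17.407 dB

17.41 dB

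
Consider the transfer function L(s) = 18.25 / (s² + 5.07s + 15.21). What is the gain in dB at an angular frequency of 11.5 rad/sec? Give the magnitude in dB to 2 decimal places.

|(j11.5)² + 5.07(j11.5) + 15.21| = |-117.04 + j58.305| = 130.8
|L(j11.5)| = 18.25 / 130.8 = 0.13957
20 log₁₀(0.13957) = -17.104 dB

-17.10 dB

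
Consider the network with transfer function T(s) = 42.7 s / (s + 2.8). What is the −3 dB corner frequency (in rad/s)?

For a single-pole high-pass, the −3 dB point is at the pole: ω = 2.8 rad/s.

2.8 rad/s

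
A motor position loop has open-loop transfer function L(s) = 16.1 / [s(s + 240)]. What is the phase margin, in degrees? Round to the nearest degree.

Gain crossover: |L(jω)| = 1 at ω ≈ 0.0671 rad/s.
∠L(j0.0671) = −90° − arctan(0.0671/240) ≈ -90.02°
PM = 180° + (-90.02°) = 89.98°

90°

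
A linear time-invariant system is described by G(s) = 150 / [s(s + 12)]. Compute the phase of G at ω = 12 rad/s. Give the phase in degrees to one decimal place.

∠(j12 + 12) = arctan(12/12) = 45.00°
∠(j12) = 90.00°
∠G(j12) = − (45.00° + 90.00°) = -135.00°

-135.0°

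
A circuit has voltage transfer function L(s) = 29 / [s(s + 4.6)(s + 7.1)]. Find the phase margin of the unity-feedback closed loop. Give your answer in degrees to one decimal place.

72.4 deg

Gain crossover: |L(jω)| = 1 at ω ≈ 0.866 rad/s.
∠L(j0.866) = −90° − arctan(0.866/4.6) − arctan(0.866/7.1) ≈ -107.62°
PM = 180° + (-107.62°) = 72.38°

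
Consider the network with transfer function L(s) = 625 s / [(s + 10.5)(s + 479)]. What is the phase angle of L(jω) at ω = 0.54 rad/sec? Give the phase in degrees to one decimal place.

∠(j0.54) = 90.00°
∠(j0.54 + 10.5) = arctan(0.54/10.5) = 2.94°
∠(j0.54 + 479) = arctan(0.54/479) = 0.06°
∠L(j0.54) = 90.00° − (2.94° + 0.06°) = 86.99°

87.0°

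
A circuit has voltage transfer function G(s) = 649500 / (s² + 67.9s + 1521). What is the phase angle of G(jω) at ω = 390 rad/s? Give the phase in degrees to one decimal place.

∠[(j390)² + 67.9(j390) + 1521] = ∠[-1.5058e+05 + j26481] = 170.03°
∠G(j390) = −170.03° = -170.03°

-170.0 deg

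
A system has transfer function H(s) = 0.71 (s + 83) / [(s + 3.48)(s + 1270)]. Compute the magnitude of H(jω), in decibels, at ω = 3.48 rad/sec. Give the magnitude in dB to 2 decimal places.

-40.50 dB

|j3.48 + 83| = √(3.48² + 83²) = 83.07
|j3.48 + 3.48| = √(3.48² + 3.48²) = 4.921
|j3.48 + 1270| = √(3.48² + 1270²) = 1270
|H(j3.48)| = 0.71 × 83.07 / (4.921 × 1270) = 0.0094367
20 log₁₀(0.0094367) = -40.504 dB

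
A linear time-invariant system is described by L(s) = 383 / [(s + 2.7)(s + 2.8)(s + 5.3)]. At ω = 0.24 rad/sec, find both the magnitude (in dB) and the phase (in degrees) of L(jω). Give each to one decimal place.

|j0.24 + 2.7| = √(0.24² + 2.7²) = 2.711
|j0.24 + 2.8| = √(0.24² + 2.8²) = 2.81
|j0.24 + 5.3| = √(0.24² + 5.3²) = 5.305
|L(j0.24)| = 383 / (2.711 × 2.81 × 5.305) = 9.4767
20 log₁₀(9.4767) = 19.53 dB
∠(j0.24 + 2.7) = arctan(0.24/2.7) = 5.08°
∠(j0.24 + 2.8) = arctan(0.24/2.8) = 4.90°
∠(j0.24 + 5.3) = arctan(0.24/5.3) = 2.59°
∠L(j0.24) = − (5.08° + 4.90° + 2.59°) = -12.57°

|L| = 19.5 dB, ∠L = -12.6°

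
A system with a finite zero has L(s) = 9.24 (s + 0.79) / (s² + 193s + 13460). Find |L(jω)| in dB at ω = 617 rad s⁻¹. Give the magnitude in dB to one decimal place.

-36.6 dB

|j617 + 0.79| = √(617² + 0.79²) = 617
|(j617)² + 193(j617) + 13460| = |-3.6723e+05 + j1.1908e+05| = 3.861e+05
|L(j617)| = 9.24 × 617 / 3.861e+05 = 0.014768
20 log₁₀(0.014768) = -36.61 dB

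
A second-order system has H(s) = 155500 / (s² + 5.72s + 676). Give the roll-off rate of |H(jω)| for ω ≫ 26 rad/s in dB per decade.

With 0 zeros and 2 poles, the high-frequency asymptotic slope is 20 × (0 − 2) = -40 dB/decade.

-40 dB/decade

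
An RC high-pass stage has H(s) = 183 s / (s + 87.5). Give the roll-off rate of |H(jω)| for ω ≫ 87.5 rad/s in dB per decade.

With 1 zero and 1 pole, the high-frequency asymptotic slope is 20 × (1 − 1) = 0 dB/decade.

0 dB/decade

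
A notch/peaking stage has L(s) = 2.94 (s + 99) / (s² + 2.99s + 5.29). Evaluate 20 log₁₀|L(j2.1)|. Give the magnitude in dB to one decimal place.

33.2 dB

|j2.1 + 99| = √(2.1² + 99²) = 99.02
|(j2.1)² + 2.99(j2.1) + 5.29| = |0.88 + j6.279| = 6.34
|L(j2.1)| = 2.94 × 99.02 / 6.34 = 45.916
20 log₁₀(45.916) = 33.24 dB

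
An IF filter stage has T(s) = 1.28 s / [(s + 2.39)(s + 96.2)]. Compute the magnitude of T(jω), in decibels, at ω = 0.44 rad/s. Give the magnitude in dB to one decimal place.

-52.4 dB

|j0.44| = 0.44
|j0.44 + 2.39| = √(0.44² + 2.39²) = 2.43
|j0.44 + 96.2| = √(0.44² + 96.2²) = 96.2
|T(j0.44)| = 1.28 × 0.44 / (2.43 × 96.2) = 0.0024091
20 log₁₀(0.0024091) = -52.36 dB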